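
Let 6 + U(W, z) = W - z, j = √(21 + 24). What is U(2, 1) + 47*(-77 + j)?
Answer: -3624 + 141*√5 ≈ -3308.7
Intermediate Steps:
j = 3*√5 (j = √45 = 3*√5 ≈ 6.7082)
U(W, z) = -6 + W - z (U(W, z) = -6 + (W - z) = -6 + W - z)
U(2, 1) + 47*(-77 + j) = (-6 + 2 - 1*1) + 47*(-77 + 3*√5) = (-6 + 2 - 1) + (-3619 + 141*√5) = -5 + (-3619 + 141*√5) = -3624 + 141*√5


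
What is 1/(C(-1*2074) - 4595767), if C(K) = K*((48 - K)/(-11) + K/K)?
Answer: -11/46175223 ≈ -2.3822e-7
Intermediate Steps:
C(K) = K*(-37/11 + K/11) (C(K) = K*((48 - K)*(-1/11) + 1) = K*((-48/11 + K/11) + 1) = K*(-37/11 + K/11))
1/(C(-1*2074) - 4595767) = 1/((-1*2074)*(-37 - 1*2074)/11 - 4595767) = 1/((1/11)*(-2074)*(-37 - 2074) - 4595767) = 1/((1/11)*(-2074)*(-2111) - 4595767) = 1/(4378214/11 - 4595767) = 1/(-46175223/11) = -11/46175223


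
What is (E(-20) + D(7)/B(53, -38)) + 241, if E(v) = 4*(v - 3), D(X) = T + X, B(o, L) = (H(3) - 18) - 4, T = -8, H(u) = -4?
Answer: 3875/26 ≈ 149.04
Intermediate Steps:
B(o, L) = -26 (B(o, L) = (-4 - 18) - 4 = -22 - 4 = -26)
D(X) = -8 + X
E(v) = -12 + 4*v (E(v) = 4*(-3 + v) = -12 + 4*v)
(E(-20) + D(7)/B(53, -38)) + 241 = ((-12 + 4*(-20)) + (-8 + 7)/(-26)) + 241 = ((-12 - 80) - 1*(-1/26)) + 241 = (-92 + 1/26) + 241 = -2391/26 + 241 = 3875/26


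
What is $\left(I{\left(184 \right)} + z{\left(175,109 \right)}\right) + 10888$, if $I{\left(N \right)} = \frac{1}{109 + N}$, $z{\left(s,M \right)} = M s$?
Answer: $\frac{8779160}{293} \approx 29963.0$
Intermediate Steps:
$\left(I{\left(184 \right)} + z{\left(175,109 \right)}\right) + 10888 = \left(\frac{1}{109 + 184} + 109 \cdot 175\right) + 10888 = \left(\frac{1}{293} + 19075\right) + 10888 = \frac{5588976}{293} + 10888 = \frac{8779160}{293}$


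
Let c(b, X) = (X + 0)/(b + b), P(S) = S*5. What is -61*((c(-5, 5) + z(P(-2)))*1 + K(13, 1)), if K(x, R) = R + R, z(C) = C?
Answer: 1037/2 ≈ 518.50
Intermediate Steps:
P(S) = 5*S
c(b, X) = X/(2*b) (c(b, X) = X/((2*b)) = X*(1/(2*b)) = X/(2*b))
K(x, R) = 2*R
-61*((c(-5, 5) + z(P(-2)))*1 + K(13, 1)) = -61*(((½)*5/(-5) + 5*(-2))*1 + 2*1) = -61*(((½)*5*(-⅕) - 10)*1 + 2) = -61*((-½ - 10)*1 + 2) = -61*(-21/2*1 + 2) = -61*(-21/2 + 2) = -61*(-17/2) = 1037/2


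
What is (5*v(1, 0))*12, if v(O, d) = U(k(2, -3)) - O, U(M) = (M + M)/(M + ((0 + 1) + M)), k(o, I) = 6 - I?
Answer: -60/19 ≈ -3.1579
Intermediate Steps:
U(M) = 2*M/(1 + 2*M) (U(M) = (2*M)/(M + (1 + M)) = (2*M)/(1 + 2*M) = 2*M/(1 + 2*M))
v(O, d) = 18/19 - O (v(O, d) = 2*(6 - 1*(-3))/(1 + 2*(6 - 1*(-3))) - O = 2*(6 + 3)/(1 + 2*(6 + 3)) - O = 2*9/(1 + 2*9) - O = 2*9/(1 + 18) - O = 2*9/19 - O = 2*9*(1/19) - O = 18/19 - O)
(5*v(1, 0))*12 = (5*(18/19 - 1*1))*12 = (5*(18/19 - 1))*12 = (5*(-1/19))*12 = -5/19*12 = -60/19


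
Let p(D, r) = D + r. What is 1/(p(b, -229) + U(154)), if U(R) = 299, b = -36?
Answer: 1/34 ≈ 0.029412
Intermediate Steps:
1/(p(b, -229) + U(154)) = 1/((-36 - 229) + 299) = 1/(-265 + 299) = 1/34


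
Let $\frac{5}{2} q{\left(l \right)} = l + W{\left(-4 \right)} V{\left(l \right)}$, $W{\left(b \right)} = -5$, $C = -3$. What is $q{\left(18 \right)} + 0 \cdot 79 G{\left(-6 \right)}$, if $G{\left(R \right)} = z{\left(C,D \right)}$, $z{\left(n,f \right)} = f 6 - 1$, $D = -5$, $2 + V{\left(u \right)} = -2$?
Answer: $\frac{76}{5} \approx 15.2$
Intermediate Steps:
$V{\left(u \right)} = -4$ ($V{\left(u \right)} = -2 - 2 = -4$)
$z{\left(n,f \right)} = -1 + 6 f$ ($z{\left(n,f \right)} = 6 f - 1 = -1 + 6 f$)
$q{\left(l \right)} = 8 + \frac{2 l}{5}$ ($q{\left(l \right)} = \frac{2 \left(l - -20\right)}{5} = \frac{2 \left(l + 20\right)}{5} = \frac{2 \left(20 + l\right)}{5} = 8 + \frac{2 l}{5}$)
$G{\left(R \right)} = -31$ ($G{\left(R \right)} = -1 + 6 \left(-5\right) = -1 - 30 = -31$)
$q{\left(18 \right)} + 0 \cdot 79 G{\left(-6 \right)} = \left(8 + \frac{2}{5} \cdot 18\right) + 0 \cdot 79 \left(-31\right) = \left(8 + \frac{36}{5}\right) + 0 \left(-31\right) = \frac{76}{5} + 0 = \frac{76}{5}$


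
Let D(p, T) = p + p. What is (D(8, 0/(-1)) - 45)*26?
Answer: -754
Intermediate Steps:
D(p, T) = 2*p
(D(8, 0/(-1)) - 45)*26 = (2*8 - 45)*26 = (16 - 45)*26 = -29*26 = -754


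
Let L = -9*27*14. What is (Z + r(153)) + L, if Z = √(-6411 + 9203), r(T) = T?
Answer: -3249 + 2*√698 ≈ -3196.2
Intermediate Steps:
Z = 2*√698 (Z = √2792 = 2*√698 ≈ 52.839)
L = -3402 (L = -243*14 = -3402)
(Z + r(153)) + L = (2*√698 + 153) - 3402 = (153 + 2*√698) - 3402 = -3249 + 2*√698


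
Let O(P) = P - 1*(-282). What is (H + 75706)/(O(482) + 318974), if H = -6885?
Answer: 68821/319738 ≈ 0.21524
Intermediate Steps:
O(P) = 282 + P (O(P) = P + 282 = 282 + P)
(H + 75706)/(O(482) + 318974) = (-6885 + 75706)/((282 + 482) + 318974) = 68821/(764 + 318974) = 68821/319738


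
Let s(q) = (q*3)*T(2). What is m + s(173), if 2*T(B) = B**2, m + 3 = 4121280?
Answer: 4122315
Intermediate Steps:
m = 4121277 (m = -3 + 4121280 = 4121277)
T(B) = B**2/2
s(q) = 6*q (s(q) = (q*3)*((1/2)*2**2) = (3*q)*((1/2)*4) = (3*q)*2 = 6*q)
m + s(173) = 4121277 + 6*173 = 4121277 + 1038 = 4122315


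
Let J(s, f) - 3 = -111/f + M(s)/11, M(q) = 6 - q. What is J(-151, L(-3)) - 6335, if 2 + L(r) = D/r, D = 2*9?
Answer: -554739/88 ≈ -6303.9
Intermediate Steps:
D = 18
L(r) = -2 + 18/r
J(s, f) = 39/11 - 111/f - s/11 (J(s, f) = 3 + (-111/f + (6 - s)/11) = 3 + (-111/f + (6 - s)*(1/11)) = 3 + (-111/f + (6/11 - s/11)) = 3 + (6/11 - 111/f - s/11) = 39/11 - 111/f - s/11)
J(-151, L(-3)) - 6335 = (-1221 + (-2 + 18/(-3))*(39 - 1*(-151)))/(11*(-2 + 18/(-3))) - 6335 = (-1221 + (-2 + 18*(-1/3))*(39 + 151))/(11*(-2 + 18*(-1/3))) - 6335 = (-1221 + (-2 - 6)*190)/(11*(-2 - 6)) - 6335 = (1/11)*(-1221 - 8*190)/(-8) - 6335 = (1/11)*(-1/8)*(-1221 - 1520) - 6335 = (1/11)*(-1/8)*(-2741) - 6335 = 2741/88 - 6335 = -554739/88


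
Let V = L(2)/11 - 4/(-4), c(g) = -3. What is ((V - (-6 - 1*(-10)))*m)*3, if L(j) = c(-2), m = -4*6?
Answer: 2592/11 ≈ 235.64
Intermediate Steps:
m = -24
L(j) = -3
V = 8/11 (V = -3/11 - 4/(-4) = -3*1/11 - 4*(-¼) = -3/11 + 1 = 8/11 ≈ 0.72727)
((V - (-6 - 1*(-10)))*m)*3 = ((8/11 - (-6 - 1*(-10)))*(-24))*3 = ((8/11 - (-6 + 10))*(-24))*3 = ((8/11 - 1*4)*(-24))*3 = ((8/11 - 4)*(-24))*3 = -36/11*(-24)*3 = (864/11)*3 = 2592/11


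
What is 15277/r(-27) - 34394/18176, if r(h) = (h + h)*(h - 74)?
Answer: 22522469/24782976 ≈ 0.90879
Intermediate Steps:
r(h) = 2*h*(-74 + h) (r(h) = (2*h)*(-74 + h) = 2*h*(-74 + h))
15277/r(-27) - 34394/18176 = 15277/((2*(-27)*(-74 - 27))) - 34394/18176 = 15277/((2*(-27)*(-101))) - 34394*1/18176 = 15277/5454 - 17197/9088 = 22522469/24782976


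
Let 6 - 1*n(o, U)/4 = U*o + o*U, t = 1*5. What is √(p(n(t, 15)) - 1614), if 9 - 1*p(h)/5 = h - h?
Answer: I*√1569 ≈ 39.611*I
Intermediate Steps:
t = 5
n(o, U) = 24 - 8*U*o (n(o, U) = 24 - 4*(U*o + o*U) = 24 - 4*(U*o + U*o) = 24 - 8*U*o)
p(h) = 45 (p(h) = 45 - 5*(h - h) = 45 - 5*0 = 45 + 0 = 45)
√(p(n(t, 15)) - 1614) = √(45 - 1614) = √(-1569) = I*√1569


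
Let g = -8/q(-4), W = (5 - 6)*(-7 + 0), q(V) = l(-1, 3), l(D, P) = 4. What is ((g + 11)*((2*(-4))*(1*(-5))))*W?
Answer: 2520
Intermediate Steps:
q(V) = 4
W = 7 (W = -1*(-7) = 7)
g = -2 (g = -8/4 = -8*¼ = -2)
((g + 11)*((2*(-4))*(1*(-5))))*W = ((-2 + 11)*((2*(-4))*(1*(-5))))*7 = (9*(-8*(-5)))*7 = (9*40)*7 = 360*7 = 2520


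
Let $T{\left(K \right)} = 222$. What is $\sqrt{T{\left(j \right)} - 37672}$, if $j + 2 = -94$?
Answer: $5 i \sqrt{1498} \approx 193.52 i$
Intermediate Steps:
$j = -96$ ($j = -2 - 94 = -96$)
$\sqrt{T{\left(j \right)} - 37672} = \sqrt{222 - 37672} = \sqrt{-37450} = 5 i \sqrt{1498}$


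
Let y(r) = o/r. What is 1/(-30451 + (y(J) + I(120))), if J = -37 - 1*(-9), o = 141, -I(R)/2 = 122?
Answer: -28/859601 ≈ -3.2573e-5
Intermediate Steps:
I(R) = -244 (I(R) = -2*122 = -244)
J = -28 (J = -37 + 9 = -28)
y(r) = 141/r
1/(-30451 + (y(J) + I(120))) = 1/(-30451 + (141/(-28) - 244)) = 1/(-30451 + (141*(-1/28) - 244)) = 1/(-30451 + (-141/28 - 244)) = 1/(-30451 - 6973/28) = 1/(-859601/28) = -28/859601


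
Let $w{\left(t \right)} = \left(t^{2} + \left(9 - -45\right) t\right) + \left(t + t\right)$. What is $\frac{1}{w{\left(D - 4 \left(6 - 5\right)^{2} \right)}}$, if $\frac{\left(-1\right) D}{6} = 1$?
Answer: $- \frac{1}{460} \approx -0.0021739$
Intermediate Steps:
$D = -6$ ($D = \left(-6\right) 1 = -6$)
$w{\left(t \right)} = t^{2} + 56 t$ ($w{\left(t \right)} = \left(t^{2} + \left(9 + 45\right) t\right) + 2 t = \left(t^{2} + 54 t\right) + 2 t = t^{2} + 56 t$)
$\frac{1}{w{\left(D - 4 \left(6 - 5\right)^{2} \right)}} = \frac{1}{\left(-6 - 4 \left(6 - 5\right)^{2}\right) \left(56 - \left(6 + 4 \left(6 - 5\right)^{2}\right)\right)} = \frac{1}{\left(-6 - 4 \cdot 1^{2}\right) \left(56 - \left(6 + 4 \cdot 1^{2}\right)\right)} = \frac{1}{\left(-6 - 4\right) \left(56 - 10\right)} = \frac{1}{\left(-10\right) \left(56 - 10\right)} = \frac{1}{\left(-10\right) 46} = \frac{1}{-460} = - \frac{1}{460}$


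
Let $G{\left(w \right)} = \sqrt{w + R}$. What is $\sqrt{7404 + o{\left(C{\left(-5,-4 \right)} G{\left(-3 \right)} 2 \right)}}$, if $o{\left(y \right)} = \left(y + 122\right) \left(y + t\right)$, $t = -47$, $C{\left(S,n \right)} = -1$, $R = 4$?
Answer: $2 \sqrt{381} \approx 39.038$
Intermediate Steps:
$G{\left(w \right)} = \sqrt{4 + w}$ ($G{\left(w \right)} = \sqrt{w + 4} = \sqrt{4 + w}$)
$o{\left(y \right)} = \left(-47 + y\right) \left(122 + y\right)$ ($o{\left(y \right)} = \left(y + 122\right) \left(y - 47\right) = \left(122 + y\right) \left(-47 + y\right) = \left(-47 + y\right) \left(122 + y\right)$)
$\sqrt{7404 + o{\left(C{\left(-5,-4 \right)} G{\left(-3 \right)} 2 \right)}} = \sqrt{7404 + \left(-5734 + \left(- \sqrt{4 - 3} \cdot 2\right)^{2} + 75 - \sqrt{4 - 3} \cdot 2\right)} = \sqrt{7404 + \left(-5734 + \left(- \sqrt{1} \cdot 2\right)^{2} + 75 - \sqrt{1} \cdot 2\right)} = \sqrt{7404 + \left(-5734 + \left(\left(-1\right) 1 \cdot 2\right)^{2} + 75 \left(-1\right) 1 \cdot 2\right)} = \sqrt{7404 + \left(-5734 + \left(\left(-1\right) 2\right)^{2} + 75 \left(\left(-1\right) 2\right)\right)} = \sqrt{7404 + \left(-5734 + \left(-2\right)^{2} + 75 \left(-2\right)\right)} = \sqrt{7404 - 5880} = \sqrt{1524} = 2 \sqrt{381}$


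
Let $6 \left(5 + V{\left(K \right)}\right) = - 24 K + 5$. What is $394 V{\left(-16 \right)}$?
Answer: $\frac{70723}{3} \approx 23574.0$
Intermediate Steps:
$V{\left(K \right)} = - \frac{25}{6} - 4 K$ ($V{\left(K \right)} = -5 + \frac{- 24 K + 5}{6} = -5 + \frac{5 - 24 K}{6} = -5 - \left(- \frac{5}{6} + 4 K\right) = - \frac{25}{6} - 4 K$)
$394 V{\left(-16 \right)} = 394 \left(- \frac{25}{6} - -64\right) = 394 \left(- \frac{25}{6} + 64\right) = 394 \cdot \frac{359}{6} = \frac{70723}{3}$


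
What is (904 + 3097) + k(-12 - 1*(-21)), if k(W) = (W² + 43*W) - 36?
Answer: 4433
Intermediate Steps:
k(W) = -36 + W² + 43*W
(904 + 3097) + k(-12 - 1*(-21)) = (904 + 3097) + (-36 + (-12 - 1*(-21))² + 43*(-12 - 1*(-21))) = 4001 + (-36 + (-12 + 21)² + 43*(-12 + 21)) = 4001 + (-36 + 9² + 43*9) = 4001 + (-36 + 81 + 387) = 4001 + 432 = 4433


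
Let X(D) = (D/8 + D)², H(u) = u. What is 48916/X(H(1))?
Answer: 3130624/81 ≈ 38650.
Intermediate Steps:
X(D) = 81*D²/64 (X(D) = (D*(⅛) + D)² = (D/8 + D)² = (9*D/8)² = 81*D²/64)
48916/X(H(1)) = 48916/(((81/64)*1²)) = 48916/(((81/64)*1)) = 48916/(81/64) = 48916*(64/81) = 3130624/81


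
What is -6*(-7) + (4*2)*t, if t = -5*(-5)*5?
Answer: 1042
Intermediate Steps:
t = 125 (t = 25*5 = 125)
-6*(-7) + (4*2)*t = -6*(-7) + (4*2)*125 = 42 + 8*125 = 42 + 1000 = 1042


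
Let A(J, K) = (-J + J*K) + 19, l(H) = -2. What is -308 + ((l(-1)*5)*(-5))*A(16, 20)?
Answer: 15842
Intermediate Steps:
A(J, K) = 19 - J + J*K
-308 + ((l(-1)*5)*(-5))*A(16, 20) = -308 + (-2*5*(-5))*(19 - 1*16 + 16*20) = -308 + (-10*(-5))*(19 - 16 + 320) = -308 + 50*323 = -308 + 16150 = 15842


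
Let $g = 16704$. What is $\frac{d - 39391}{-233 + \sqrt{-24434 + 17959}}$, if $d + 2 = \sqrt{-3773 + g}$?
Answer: $\frac{39393 - \sqrt{12931}}{233 - 5 i \sqrt{259}} \approx 150.62 + 52.016 i$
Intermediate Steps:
$d = -2 + \sqrt{12931}$ ($d = -2 + \sqrt{-3773 + 16704} = -2 + \sqrt{12931} \approx 111.71$)
$\frac{d - 39391}{-233 + \sqrt{-24434 + 17959}} = \frac{\left(-2 + \sqrt{12931}\right) - 39391}{-233 + \sqrt{-24434 + 17959}} = \frac{-39393 + \sqrt{12931}}{-233 + \sqrt{-6475}} = \frac{-39393 + \sqrt{12931}}{-233 + 5 i \sqrt{259}}$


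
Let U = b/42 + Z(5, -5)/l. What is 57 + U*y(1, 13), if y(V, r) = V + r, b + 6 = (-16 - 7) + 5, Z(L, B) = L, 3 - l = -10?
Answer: 707/13 ≈ 54.385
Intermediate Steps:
l = 13 (l = 3 - 1*(-10) = 3 + 10 = 13)
b = -24 (b = -6 + ((-16 - 7) + 5) = -6 + (-23 + 5) = -6 - 18 = -24)
U = -17/91 (U = -24/42 + 5/13 = -24*1/42 + 5*(1/13) = -4/7 + 5/13 = -17/91 ≈ -0.18681)
57 + U*y(1, 13) = 57 - 17*(1 + 13)/91 = 57 - 17/91*14 = 57 - 34/13 = 707/13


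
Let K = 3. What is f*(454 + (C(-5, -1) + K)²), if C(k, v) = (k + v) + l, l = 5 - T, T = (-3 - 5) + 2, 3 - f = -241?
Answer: 126392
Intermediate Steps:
f = 244 (f = 3 - 1*(-241) = 3 + 241 = 244)
T = -6 (T = -8 + 2 = -6)
l = 11 (l = 5 - 1*(-6) = 5 + 6 = 11)
C(k, v) = 11 + k + v (C(k, v) = (k + v) + 11 = 11 + k + v)
f*(454 + (C(-5, -1) + K)²) = 244*(454 + ((11 - 5 - 1) + 3)²) = 244*(454 + (5 + 3)²) = 244*(454 + 8²) = 244*(454 + 64) = 244*518 = 126392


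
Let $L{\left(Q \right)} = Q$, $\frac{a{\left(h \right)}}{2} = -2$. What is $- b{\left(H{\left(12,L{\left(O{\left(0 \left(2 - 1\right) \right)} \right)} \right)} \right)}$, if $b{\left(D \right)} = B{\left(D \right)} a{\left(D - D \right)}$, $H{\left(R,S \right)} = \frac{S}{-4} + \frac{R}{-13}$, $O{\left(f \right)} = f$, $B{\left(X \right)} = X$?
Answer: $- \frac{48}{13} \approx -3.6923$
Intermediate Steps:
$a{\left(h \right)} = -4$ ($a{\left(h \right)} = 2 \left(-2\right) = -4$)
$H{\left(R,S \right)} = - \frac{S}{4} - \frac{R}{13}$ ($H{\left(R,S \right)} = S \left(- \frac{1}{4}\right) + R \left(- \frac{1}{13}\right) = - \frac{S}{4} - \frac{R}{13}$)
$b{\left(D \right)} = - 4 D$ ($b{\left(D \right)} = D \left(-4\right) = - 4 D$)
$- b{\left(H{\left(12,L{\left(O{\left(0 \left(2 - 1\right) \right)} \right)} \right)} \right)} = - \left(-4\right) \left(- \frac{0 \left(2 - 1\right)}{4} - \frac{12}{13}\right) = - \left(-4\right) \left(- \frac{0 \cdot 1}{4} - \frac{12}{13}\right) = - \left(-4\right) \left(\left(- \frac{1}{4}\right) 0 - \frac{12}{13}\right) = - \left(-4\right) \left(0 - \frac{12}{13}\right) = - \frac{\left(-4\right) \left(-12\right)}{13} = \left(-1\right) \frac{48}{13} = - \frac{48}{13}$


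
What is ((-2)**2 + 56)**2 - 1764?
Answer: 1836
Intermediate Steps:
((-2)**2 + 56)**2 - 1764 = (4 + 56)**2 - 1764 = 60**2 - 1764 = 3600 - 1764 = 1836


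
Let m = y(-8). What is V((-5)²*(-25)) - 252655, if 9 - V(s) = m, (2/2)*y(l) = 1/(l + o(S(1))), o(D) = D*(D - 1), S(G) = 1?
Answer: -2021167/8 ≈ -2.5265e+5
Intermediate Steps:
o(D) = D*(-1 + D)
y(l) = 1/l (y(l) = 1/(l + 1*(-1 + 1)) = 1/(l + 1*0) = 1/(l + 0) = 1/l)
m = -⅛ (m = 1/(-8) = -⅛ ≈ -0.12500)
V(s) = 73/8 (V(s) = 9 - 1*(-⅛) = 9 + ⅛ = 73/8)
V((-5)²*(-25)) - 252655 = 73/8 - 252655 = -2021167/8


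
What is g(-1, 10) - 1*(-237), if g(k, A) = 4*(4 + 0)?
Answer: 253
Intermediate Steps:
g(k, A) = 16 (g(k, A) = 4*4 = 16)
g(-1, 10) - 1*(-237) = 16 - 1*(-237) = 16 + 237 = 253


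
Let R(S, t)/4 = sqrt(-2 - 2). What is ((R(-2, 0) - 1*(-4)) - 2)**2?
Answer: -60 + 32*I ≈ -60.0 + 32.0*I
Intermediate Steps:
R(S, t) = 8*I (R(S, t) = 4*sqrt(-2 - 2) = 4*sqrt(-4) = 4*(2*I) = 8*I)
((R(-2, 0) - 1*(-4)) - 2)**2 = ((8*I - 1*(-4)) - 2)**2 = ((8*I + 4) - 2)**2 = ((4 + 8*I) - 2)**2 = (2 + 8*I)**2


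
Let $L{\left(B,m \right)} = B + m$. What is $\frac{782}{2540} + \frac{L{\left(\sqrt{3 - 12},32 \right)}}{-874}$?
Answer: $\frac{150547}{554990} - \frac{3 i}{874} \approx 0.27126 - 0.0034325 i$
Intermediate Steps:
$\frac{782}{2540} + \frac{L{\left(\sqrt{3 - 12},32 \right)}}{-874} = \frac{782}{2540} + \frac{\sqrt{3 - 12} + 32}{-874} = 782 \cdot \frac{1}{2540} + \left(\sqrt{-9} + 32\right) \left(- \frac{1}{874}\right) = \frac{391}{1270} + \left(3 i + 32\right) \left(- \frac{1}{874}\right) = \frac{391}{1270} + \left(32 + 3 i\right) \left(- \frac{1}{874}\right) = \frac{391}{1270} - \left(\frac{16}{437} + \frac{3 i}{874}\right) = \frac{150547}{554990} - \frac{3 i}{874}$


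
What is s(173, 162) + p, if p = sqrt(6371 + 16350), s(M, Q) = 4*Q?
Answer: 648 + sqrt(22721) ≈ 798.73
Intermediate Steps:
p = sqrt(22721) ≈ 150.73
s(173, 162) + p = 4*162 + sqrt(22721) = 648 + sqrt(22721)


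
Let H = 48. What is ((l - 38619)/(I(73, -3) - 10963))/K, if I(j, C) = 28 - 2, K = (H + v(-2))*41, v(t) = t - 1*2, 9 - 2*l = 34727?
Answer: 27989/9865174 ≈ 0.0028372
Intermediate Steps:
l = -17359 (l = 9/2 - ½*34727 = 9/2 - 34727/2 = -17359)
v(t) = -2 + t (v(t) = t - 2 = -2 + t)
K = 1804 (K = (48 + (-2 - 2))*41 = (48 - 4)*41 = 44*41 = 1804)
I(j, C) = 26
((l - 38619)/(I(73, -3) - 10963))/K = ((-17359 - 38619)/(26 - 10963))/1804 = -55978/(-10937)*(1/1804) = -55978*(-1/10937)*(1/1804) = (55978/10937)*(1/1804) = 27989/9865174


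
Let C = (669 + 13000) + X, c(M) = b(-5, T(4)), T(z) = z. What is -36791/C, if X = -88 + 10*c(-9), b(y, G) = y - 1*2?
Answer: -36791/13511 ≈ -2.7230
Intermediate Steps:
b(y, G) = -2 + y (b(y, G) = y - 2 = -2 + y)
c(M) = -7 (c(M) = -2 - 5 = -7)
X = -158 (X = -88 + 10*(-7) = -88 - 70 = -158)
C = 13511 (C = (669 + 13000) - 158 = 13669 - 158 = 13511)
-36791/C = -36791/13511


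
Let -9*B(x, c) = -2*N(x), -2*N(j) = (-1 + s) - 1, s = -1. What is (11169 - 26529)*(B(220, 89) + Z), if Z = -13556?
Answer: 208215040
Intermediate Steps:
N(j) = 3/2 (N(j) = -((-1 - 1) - 1)/2 = -(-2 - 1)/2 = -1/2*(-3) = 3/2)
B(x, c) = 1/3 (B(x, c) = -(-2)*3/(9*2) = -1/9*(-3) = 1/3)
(11169 - 26529)*(B(220, 89) + Z) = (11169 - 26529)*(1/3 - 13556) = -15360*(-40667/3) = 208215040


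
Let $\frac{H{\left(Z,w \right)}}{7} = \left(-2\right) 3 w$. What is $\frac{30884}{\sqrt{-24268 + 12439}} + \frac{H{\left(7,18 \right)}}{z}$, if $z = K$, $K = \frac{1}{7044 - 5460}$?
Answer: $-1197504 - \frac{30884 i \sqrt{11829}}{11829} \approx -1.1975 \cdot 10^{6} - 283.96 i$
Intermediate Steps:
$H{\left(Z,w \right)} = - 42 w$ ($H{\left(Z,w \right)} = 7 \left(-2\right) 3 w = 7 \left(- 6 w\right) = - 42 w$)
$K = \frac{1}{1584} \approx 0.00063131$
$z = \frac{1}{1584} \approx 0.00063131$
$\frac{30884}{\sqrt{-24268 + 12439}} + \frac{H{\left(7,18 \right)}}{z} = \frac{30884}{\sqrt{-24268 + 12439}} + \left(-42\right) 18 \frac{1}{\frac{1}{1584}} = \frac{30884}{\sqrt{-11829}} - 1197504 = \frac{30884}{i \sqrt{11829}} - 1197504 = 30884 \left(- \frac{i \sqrt{11829}}{11829}\right) - 1197504 = - \frac{30884 i \sqrt{11829}}{11829} - 1197504 = -1197504 - \frac{30884 i \sqrt{11829}}{11829}$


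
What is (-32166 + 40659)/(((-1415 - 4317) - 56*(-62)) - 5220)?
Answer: -8493/7480 ≈ -1.1354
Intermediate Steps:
(-32166 + 40659)/(((-1415 - 4317) - 56*(-62)) - 5220) = 8493/((-5732 + 3472) - 5220) = 8493/(-2260 - 5220) = 8493/(-7480) = 8493*(-1/7480) = -8493/7480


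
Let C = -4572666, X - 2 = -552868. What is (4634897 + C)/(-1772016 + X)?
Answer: -62231/2324882 ≈ -0.026767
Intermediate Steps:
X = -552866 (X = 2 - 552868 = -552866)
(4634897 + C)/(-1772016 + X) = (4634897 - 4572666)/(-1772016 - 552866) = 62231/(-2324882) = 62231*(-1/2324882) = -62231/2324882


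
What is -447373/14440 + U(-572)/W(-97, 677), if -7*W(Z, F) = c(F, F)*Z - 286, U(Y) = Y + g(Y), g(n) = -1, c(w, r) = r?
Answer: -1970960337/63492680 ≈ -31.042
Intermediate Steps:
U(Y) = -1 + Y (U(Y) = Y - 1 = -1 + Y)
W(Z, F) = 286/7 - F*Z/7 (W(Z, F) = -(F*Z - 286)/7 = -(-286 + F*Z)/7 = 286/7 - F*Z/7)
-447373/14440 + U(-572)/W(-97, 677) = -447373/14440 + (-1 - 572)/(286/7 - ⅐*677*(-97)) = -447373*1/14440 - 573/(286/7 + 65669/7) = -447373/14440 - 573/65955/7 = -447373/14440 - 573*7/65955 = -447373/14440 - 1337/21985 = -1970960337/63492680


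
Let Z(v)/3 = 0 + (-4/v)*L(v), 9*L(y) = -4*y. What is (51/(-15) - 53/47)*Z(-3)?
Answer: -17024/705 ≈ -24.148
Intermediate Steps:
L(y) = -4*y/9 (L(y) = (-4*y)/9 = -4*y/9)
Z(v) = 16/3 (Z(v) = 3*(0 + (-4/v)*(-4*v/9)) = 3*(0 + 16/9) = 3*(16/9) = 16/3)
(51/(-15) - 53/47)*Z(-3) = (51/(-15) - 53/47)*(16/3) = (51*(-1/15) - 53*1/47)*(16/3) = (-17/5 - 53/47)*(16/3) = -1064/235*16/3 = -17024/705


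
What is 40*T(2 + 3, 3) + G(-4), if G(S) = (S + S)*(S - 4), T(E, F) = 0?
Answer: 64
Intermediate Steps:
G(S) = 2*S*(-4 + S) (G(S) = (2*S)*(-4 + S) = 2*S*(-4 + S))
40*T(2 + 3, 3) + G(-4) = 40*0 + 2*(-4)*(-4 - 4) = 0 + 2*(-4)*(-8) = 0 + 64 = 64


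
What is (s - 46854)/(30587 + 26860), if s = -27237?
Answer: -24697/19149 ≈ -1.2897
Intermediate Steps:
(s - 46854)/(30587 + 26860) = (-27237 - 46854)/(30587 + 26860) = -74091/57447 = -74091*1/57447 = -24697/19149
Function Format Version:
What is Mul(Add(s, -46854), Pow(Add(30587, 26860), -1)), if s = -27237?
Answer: Rational(-24697, 19149) ≈ -1.2897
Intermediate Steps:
Mul(Add(s, -46854), Pow(Add(30587, 26860), -1)) = Mul(Add(-27237, -46854), Pow(Add(30587, 26860), -1)) = Mul(-74091, Pow(57447, -1)) = Mul(-74091, Rational(1, 57447)) = Rational(-24697, 19149)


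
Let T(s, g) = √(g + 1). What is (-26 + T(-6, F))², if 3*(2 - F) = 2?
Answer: (78 - √21)²/9 ≈ 598.90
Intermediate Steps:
F = 4/3 (F = 2 - ⅓*2 = 2 - ⅔ = 4/3 ≈ 1.3333)
T(s, g) = √(1 + g)
(-26 + T(-6, F))² = (-26 + √(1 + 4/3))² = (-26 + √(7/3))² = (-26 + √21/3)²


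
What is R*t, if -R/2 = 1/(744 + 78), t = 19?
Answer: -19/411 ≈ -0.046229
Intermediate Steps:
R = -1/411 (R = -2/(744 + 78) = -2/822 = -2*1/822 = -1/411 ≈ -0.0024331)
R*t = -1/411*19 = -19/411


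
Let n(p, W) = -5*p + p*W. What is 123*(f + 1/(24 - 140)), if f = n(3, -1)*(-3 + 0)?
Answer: 770349/116 ≈ 6640.9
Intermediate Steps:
n(p, W) = -5*p + W*p
f = 54 (f = (3*(-5 - 1))*(-3 + 0) = (3*(-6))*(-3) = -18*(-3) = 54)
123*(f + 1/(24 - 140)) = 123*(54 + 1/(24 - 140)) = 123*(54 + 1/(-116)) = 123*(54 - 1/116) = 123*(6263/116) = 770349/116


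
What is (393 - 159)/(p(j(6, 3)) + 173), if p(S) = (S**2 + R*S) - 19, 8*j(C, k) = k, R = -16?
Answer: 14976/9481 ≈ 1.5796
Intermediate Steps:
j(C, k) = k/8
p(S) = -19 + S**2 - 16*S (p(S) = (S**2 - 16*S) - 19 = -19 + S**2 - 16*S)
(393 - 159)/(p(j(6, 3)) + 173) = (393 - 159)/((-19 + ((1/8)*3)**2 - 2*3) + 173) = 234/((-19 + (3/8)**2 - 16*3/8) + 173) = 234/((-19 + 9/64 - 6) + 173) = 234/(-1591/64 + 173) = 234/(9481/64) = 234*(64/9481) = 14976/9481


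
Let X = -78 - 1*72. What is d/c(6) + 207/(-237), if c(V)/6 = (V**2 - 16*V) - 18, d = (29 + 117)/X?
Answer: -2416133/2772900 ≈ -0.87134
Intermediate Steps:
X = -150 (X = -78 - 72 = -150)
d = -73/75 (d = (29 + 117)/(-150) = 146*(-1/150) = -73/75 ≈ -0.97333)
c(V) = -108 - 96*V + 6*V**2 (c(V) = 6*((V**2 - 16*V) - 18) = 6*(-18 + V**2 - 16*V) = -108 - 96*V + 6*V**2)
d/c(6) + 207/(-237) = -73/(75*(-108 - 96*6 + 6*6**2)) + 207/(-237) = -73/(75*(-108 - 576 + 6*36)) + 207*(-1/237) = -73/(75*(-108 - 576 + 216)) - 69/79 = -73/75/(-468) - 69/79 = -73/75*(-1/468) - 69/79 = 73/35100 - 69/79 = -2416133/2772900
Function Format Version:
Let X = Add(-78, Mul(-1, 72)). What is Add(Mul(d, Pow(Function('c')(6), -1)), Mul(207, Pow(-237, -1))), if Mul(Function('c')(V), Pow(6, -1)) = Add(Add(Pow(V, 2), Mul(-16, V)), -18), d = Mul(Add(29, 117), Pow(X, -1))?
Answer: Rational(-2416133, 2772900) ≈ -0.87134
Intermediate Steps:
X = -150 (X = Add(-78, -72) = -150)
d = Rational(-73, 75) (d = Mul(Add(29, 117), Pow(-150, -1)) = Mul(146, Rational(-1, 150)) = Rational(-73, 75) ≈ -0.97333)
Function('c')(V) = Add(-108, Mul(-96, V), Mul(6, Pow(V, 2))) (Function('c')(V) = Mul(6, Add(Add(Pow(V, 2), Mul(-16, V)), -18)) = Mul(6, Add(-18, Pow(V, 2), Mul(-16, V))) = Add(-108, Mul(-96, V), Mul(6, Pow(V, 2))))
Add(Mul(d, Pow(Function('c')(6), -1)), Mul(207, Pow(-237, -1))) = Add(Mul(Rational(-73, 75), Pow(Add(-108, Mul(-96, 6), Mul(6, Pow(6, 2))), -1)), Mul(207, Pow(-237, -1))) = Add(Mul(Rational(-73, 75), Pow(Add(-108, -576, Mul(6, 36)), -1)), Mul(207, Rational(-1, 237))) = Add(Mul(Rational(-73, 75), Pow(Add(-108, -576, 216), -1)), Rational(-69, 79)) = Add(Mul(Rational(-73, 75), Pow(-468, -1)), Rational(-69, 79)) = Add(Mul(Rational(-73, 75), Rational(-1, 468)), Rational(-69, 79)) = Add(Rational(73, 35100), Rational(-69, 79)) = Rational(-2416133, 2772900)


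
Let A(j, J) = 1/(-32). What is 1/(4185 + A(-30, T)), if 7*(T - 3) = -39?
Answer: 32/133919 ≈ 0.00023895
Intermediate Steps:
T = -18/7 (T = 3 + (⅐)*(-39) = 3 - 39/7 = -18/7 ≈ -2.5714)
A(j, J) = -1/32
1/(4185 + A(-30, T)) = 1/(4185 - 1/32) = 1/(133919/32) = 32/133919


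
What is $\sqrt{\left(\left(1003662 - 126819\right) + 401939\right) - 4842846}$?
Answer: $28 i \sqrt{4546} \approx 1887.9 i$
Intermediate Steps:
$\sqrt{\left(\left(1003662 - 126819\right) + 401939\right) - 4842846} = \sqrt{\left(876843 + 401939\right) - 4842846} = \sqrt{1278782 - 4842846} = \sqrt{-3564064} = 28 i \sqrt{4546}$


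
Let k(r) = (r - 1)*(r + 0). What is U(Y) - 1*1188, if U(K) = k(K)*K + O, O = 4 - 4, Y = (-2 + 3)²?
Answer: -1188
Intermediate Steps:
Y = 1 (Y = 1² = 1)
k(r) = r*(-1 + r) (k(r) = (-1 + r)*r = r*(-1 + r))
O = 0
U(K) = K²*(-1 + K) (U(K) = (K*(-1 + K))*K + 0 = K²*(-1 + K) + 0 = K²*(-1 + K))
U(Y) - 1*1188 = 1²*(-1 + 1) - 1*1188 = 1*0 - 1188 = 0 - 1188 = -1188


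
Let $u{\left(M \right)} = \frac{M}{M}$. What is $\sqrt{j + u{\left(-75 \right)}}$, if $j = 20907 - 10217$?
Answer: $\sqrt{10691} \approx 103.4$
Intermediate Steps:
$j = 10690$
$u{\left(M \right)} = 1$
$\sqrt{j + u{\left(-75 \right)}} = \sqrt{10690 + 1} = \sqrt{10691}$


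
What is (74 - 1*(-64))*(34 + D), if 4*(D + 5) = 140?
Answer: 8832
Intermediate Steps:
D = 30 (D = -5 + (1/4)*140 = -5 + 35 = 30)
(74 - 1*(-64))*(34 + D) = (74 - 1*(-64))*(34 + 30) = (74 + 64)*64 = 138*64 = 8832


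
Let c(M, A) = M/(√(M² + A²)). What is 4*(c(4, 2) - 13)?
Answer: -52 + 8*√5/5 ≈ -48.422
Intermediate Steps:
c(M, A) = M/√(A² + M²) (c(M, A) = M/(√(A² + M²)) = M/√(A² + M²))
4*(c(4, 2) - 13) = 4*(4/√(2² + 4²) - 13) = 4*(4/√(4 + 16) - 13) = 4*(4/√20 - 13) = 4*(4*(√5/10) - 13) = 4*(2*√5/5 - 13) = 4*(-13 + 2*√5/5) = -52 + 8*√5/5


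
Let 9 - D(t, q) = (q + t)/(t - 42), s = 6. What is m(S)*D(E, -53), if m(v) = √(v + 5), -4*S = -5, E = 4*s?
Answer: 665/36 ≈ 18.472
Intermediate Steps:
E = 24 (E = 4*6 = 24)
D(t, q) = 9 - (q + t)/(-42 + t) (D(t, q) = 9 - (q + t)/(t - 42) = 9 - (q + t)/(-42 + t))
S = 5/4 (S = -¼*(-5) = 5/4 ≈ 1.2500)
m(v) = √(5 + v)
m(S)*D(E, -53) = √(5 + 5/4)*((-378 - 1*(-53) + 8*24)/(-42 + 24)) = √(25/4)*((-378 + 53 + 192)/(-18)) = 5*(-1/18*(-133))/2 = (5/2)*(133/18) = 665/36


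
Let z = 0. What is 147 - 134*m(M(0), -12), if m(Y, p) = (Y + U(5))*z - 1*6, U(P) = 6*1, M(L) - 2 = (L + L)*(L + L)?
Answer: 951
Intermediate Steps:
M(L) = 2 + 4*L² (M(L) = 2 + (L + L)*(L + L) = 2 + (2*L)*(2*L) = 2 + 4*L²)
U(P) = 6
m(Y, p) = -6 (m(Y, p) = (Y + 6)*0 - 1*6 = (6 + Y)*0 - 6 = 0 - 6 = -6)
147 - 134*m(M(0), -12) = 147 - 134*(-6) = 147 + 804 = 951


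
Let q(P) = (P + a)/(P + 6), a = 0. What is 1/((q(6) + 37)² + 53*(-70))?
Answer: -4/9215 ≈ -0.00043408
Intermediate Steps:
q(P) = P/(6 + P) (q(P) = (P + 0)/(P + 6) = P/(6 + P))
1/((q(6) + 37)² + 53*(-70)) = 1/((6/(6 + 6) + 37)² + 53*(-70)) = 1/((6/12 + 37)² - 3710) = 1/((6*(1/12) + 37)² - 3710) = 1/((½ + 37)² - 3710) = 1/((75/2)² - 3710) = 1/(5625/4 - 3710) = 1/(-9215/4) = -4/9215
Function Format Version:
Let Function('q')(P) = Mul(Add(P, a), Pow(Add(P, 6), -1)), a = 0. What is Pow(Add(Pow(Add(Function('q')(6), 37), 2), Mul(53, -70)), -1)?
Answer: Rational(-4, 9215) ≈ -0.00043408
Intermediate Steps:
Function('q')(P) = Mul(P, Pow(Add(6, P), -1)) (Function('q')(P) = Mul(Add(P, 0), Pow(Add(P, 6), -1)) = Mul(P, Pow(Add(6, P), -1)))
Pow(Add(Pow(Add(Function('q')(6), 37), 2), Mul(53, -70)), -1) = Pow(Add(Pow(Add(Mul(6, Pow(Add(6, 6), -1)), 37), 2), Mul(53, -70)), -1) = Pow(Add(Pow(Add(Mul(6, Pow(12, -1)), 37), 2), -3710), -1) = Pow(Add(Pow(Add(Mul(6, Rational(1, 12)), 37), 2), -3710), -1) = Pow(Add(Pow(Add(Rational(1, 2), 37), 2), -3710), -1) = Pow(Add(Pow(Rational(75, 2), 2), -3710), -1) = Pow(Add(Rational(5625, 4), -3710), -1) = Pow(Rational(-9215, 4), -1) = Rational(-4, 9215)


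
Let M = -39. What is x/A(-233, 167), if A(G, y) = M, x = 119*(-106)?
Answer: 12614/39 ≈ 323.44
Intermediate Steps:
x = -12614
A(G, y) = -39
x/A(-233, 167) = -12614/(-39) = -12614*(-1/39) = 12614/39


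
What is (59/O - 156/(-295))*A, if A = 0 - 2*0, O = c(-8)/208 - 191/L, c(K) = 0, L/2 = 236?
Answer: 0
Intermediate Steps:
L = 472 (L = 2*236 = 472)
O = -191/472 (O = 0/208 - 191/472 = 0*(1/208) - 191*1/472 = 0 - 191/472 = -191/472 ≈ -0.40466)
A = 0 (A = 0 + 0 = 0)
(59/O - 156/(-295))*A = (59/(-191/472) - 156/(-295))*0 = (59*(-472/191) - 156*(-1/295))*0 = (-27848/191 + 156/295)*0 = -8185364/56345*0 = 0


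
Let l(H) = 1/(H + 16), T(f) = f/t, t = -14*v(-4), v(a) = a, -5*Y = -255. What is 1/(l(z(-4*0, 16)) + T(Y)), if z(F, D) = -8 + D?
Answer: 21/20 ≈ 1.0500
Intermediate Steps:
Y = 51 (Y = -⅕*(-255) = 51)
t = 56 (t = -14*(-4) = 56)
T(f) = f/56
l(H) = 1/(16 + H)
1/(l(z(-4*0, 16)) + T(Y)) = 1/(1/(16 + (-8 + 16)) + (1/56)*51) = 1/(1/(16 + 8) + 51/56) = 1/(1/24 + 51/56) = 1/(20/21) = 21/20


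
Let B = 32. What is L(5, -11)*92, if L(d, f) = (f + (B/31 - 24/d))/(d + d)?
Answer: -105294/775 ≈ -135.86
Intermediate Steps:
L(d, f) = (32/31 + f - 24/d)/(2*d) (L(d, f) = (f + (32/31 - 24/d))/(d + d) = (f + (32*(1/31) - 24/d))/((2*d)) = (f + (32/31 - 24/d))*(1/(2*d)) = (32/31 + f - 24/d)*(1/(2*d)) = (32/31 + f - 24/d)/(2*d))
L(5, -11)*92 = ((1/62)*(-744 + 5*(32 + 31*(-11)))/5²)*92 = ((1/62)*(1/25)*(-744 + 5*(32 - 341)))*92 = ((1/62)*(1/25)*(-744 + 5*(-309)))*92 = ((1/62)*(1/25)*(-744 - 1545))*92 = ((1/62)*(1/25)*(-2289))*92 = -2289/1550*92 = -105294/775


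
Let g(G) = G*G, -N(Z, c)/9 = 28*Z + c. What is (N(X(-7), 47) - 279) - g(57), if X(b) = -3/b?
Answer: -4059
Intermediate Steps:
N(Z, c) = -252*Z - 9*c (N(Z, c) = -9*(28*Z + c) = -9*(c + 28*Z) = -252*Z - 9*c)
g(G) = G²
(N(X(-7), 47) - 279) - g(57) = ((-(-756)/(-7) - 9*47) - 279) - 1*57² = ((-(-756)*(-1)/7 - 423) - 279) - 1*3249 = ((-252*3/7 - 423) - 279) - 3249 = ((-108 - 423) - 279) - 3249 = (-531 - 279) - 3249 = -810 - 3249 = -4059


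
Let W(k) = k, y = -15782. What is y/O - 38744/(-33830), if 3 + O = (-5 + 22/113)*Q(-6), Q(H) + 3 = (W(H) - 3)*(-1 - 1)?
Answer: 15164993969/71753430 ≈ 211.35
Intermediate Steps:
Q(H) = 3 - 2*H (Q(H) = -3 + (H - 3)*(-1 - 1) = -3 + (-3 + H)*(-2) = -3 + (6 - 2*H) = 3 - 2*H)
O = -8484/113 (O = -3 + (-5 + 22/113)*(3 - 2*(-6)) = -3 + (-5 + 22*(1/113))*(3 + 12) = -3 + (-5 + 22/113)*15 = -3 - 543/113*15 = -3 - 8145/113 = -8484/113 ≈ -75.080)
y/O - 38744/(-33830) = -15782/(-8484/113) - 38744/(-33830) = -15782*(-113/8484) - 38744*(-1/33830) = 891683/4242 + 19372/16915 = 15164993969/71753430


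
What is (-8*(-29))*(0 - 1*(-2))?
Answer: 464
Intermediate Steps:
(-8*(-29))*(0 - 1*(-2)) = 232*(0 + 2) = 232*2 = 464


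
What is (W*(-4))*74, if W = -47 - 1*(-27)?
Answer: 5920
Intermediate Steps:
W = -20 (W = -47 + 27 = -20)
(W*(-4))*74 = -20*(-4)*74 = 80*74 = 5920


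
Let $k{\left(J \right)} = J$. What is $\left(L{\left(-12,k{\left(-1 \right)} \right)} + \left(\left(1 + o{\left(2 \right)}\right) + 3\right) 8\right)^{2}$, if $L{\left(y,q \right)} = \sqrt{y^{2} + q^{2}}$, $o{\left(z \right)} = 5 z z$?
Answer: $\left(192 + \sqrt{145}\right)^{2} \approx 41633.0$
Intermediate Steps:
$o{\left(z \right)} = 5 z^{2}$
$L{\left(y,q \right)} = \sqrt{q^{2} + y^{2}}$
$\left(L{\left(-12,k{\left(-1 \right)} \right)} + \left(\left(1 + o{\left(2 \right)}\right) + 3\right) 8\right)^{2} = \left(\sqrt{\left(-1\right)^{2} + \left(-12\right)^{2}} + \left(\left(1 + 5 \cdot 2^{2}\right) + 3\right) 8\right)^{2} = \left(\sqrt{1 + 144} + \left(\left(1 + 5 \cdot 4\right) + 3\right) 8\right)^{2} = \left(\sqrt{145} + \left(\left(1 + 20\right) + 3\right) 8\right)^{2} = \left(\sqrt{145} + \left(21 + 3\right) 8\right)^{2} = \left(\sqrt{145} + 24 \cdot 8\right)^{2} = \left(\sqrt{145} + 192\right)^{2} = \left(192 + \sqrt{145}\right)^{2}$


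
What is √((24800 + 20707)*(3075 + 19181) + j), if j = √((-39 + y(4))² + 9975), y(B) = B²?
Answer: √(1012803792 + 2*√2626) ≈ 31825.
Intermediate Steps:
j = 2*√2626 (j = √((-39 + 4²)² + 9975) = √((-39 + 16)² + 9975) = √((-23)² + 9975) = √(529 + 9975) = √10504 = 2*√2626 ≈ 102.49)
√((24800 + 20707)*(3075 + 19181) + j) = √((24800 + 20707)*(3075 + 19181) + 2*√2626) = √(45507*22256 + 2*√2626) = √(1012803792 + 2*√2626)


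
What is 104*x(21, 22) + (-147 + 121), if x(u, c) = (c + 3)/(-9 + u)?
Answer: 572/3 ≈ 190.67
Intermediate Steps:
x(u, c) = (3 + c)/(-9 + u)
104*x(21, 22) + (-147 + 121) = 104*((3 + 22)/(-9 + 21)) + (-147 + 121) = 104*(25/12) - 26 = 650/3 - 26 = 572/3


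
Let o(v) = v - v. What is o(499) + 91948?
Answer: 91948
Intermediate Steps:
o(v) = 0
o(499) + 91948 = 0 + 91948 = 91948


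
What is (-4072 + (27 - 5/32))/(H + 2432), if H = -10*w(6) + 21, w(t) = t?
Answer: -129445/76576 ≈ -1.6904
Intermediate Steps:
H = -39 (H = -10*6 + 21 = -60 + 21 = -39)
(-4072 + (27 - 5/32))/(H + 2432) = (-4072 + (27 - 5/32))/(-39 + 2432) = (-4072 + (27 - 5*1/32))/2393 = (-4072 + (27 - 5/32))*(1/2393) = (-4072 + 859/32)*(1/2393) = -129445/32*1/2393 = -129445/76576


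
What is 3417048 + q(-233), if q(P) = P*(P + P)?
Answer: 3525626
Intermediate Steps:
q(P) = 2*P**2 (q(P) = P*(2*P) = 2*P**2)
3417048 + q(-233) = 3417048 + 2*(-233)**2 = 3417048 + 2*54289 = 3417048 + 108578 = 3525626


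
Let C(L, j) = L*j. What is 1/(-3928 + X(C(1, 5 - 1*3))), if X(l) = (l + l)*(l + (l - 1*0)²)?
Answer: -1/3904 ≈ -0.00025615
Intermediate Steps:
X(l) = 2*l*(l + l²) (X(l) = (2*l)*(l + (l + 0)²) = (2*l)*(l + l²) = 2*l*(l + l²))
1/(-3928 + X(C(1, 5 - 1*3))) = 1/(-3928 + 2*(1*(5 - 1*3))²*(1 + 1*(5 - 1*3))) = 1/(-3928 + 2*(1*(5 - 3))²*(1 + 1*(5 - 3))) = 1/(-3928 + 2*(1*2)²*(1 + 1*2)) = 1/(-3928 + 2*2²*(1 + 2)) = 1/(-3928 + 2*4*3) = 1/(-3928 + 24) = 1/(-3904) = -1/3904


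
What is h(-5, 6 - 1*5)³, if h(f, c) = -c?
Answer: -1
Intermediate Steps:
h(-5, 6 - 1*5)³ = (-(6 - 1*5))³ = (-(6 - 5))³ = (-1*1)³ = (-1)³ = -1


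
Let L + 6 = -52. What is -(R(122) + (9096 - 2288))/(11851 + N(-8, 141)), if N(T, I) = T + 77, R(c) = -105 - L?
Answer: -6761/11920 ≈ -0.56720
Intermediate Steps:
L = -58 (L = -6 - 52 = -58)
R(c) = -47 (R(c) = -105 - 1*(-58) = -105 + 58 = -47)
N(T, I) = 77 + T
-(R(122) + (9096 - 2288))/(11851 + N(-8, 141)) = -(-47 + (9096 - 2288))/(11851 + (77 - 8)) = -(-47 + 6808)/(11851 + 69) = -6761/11920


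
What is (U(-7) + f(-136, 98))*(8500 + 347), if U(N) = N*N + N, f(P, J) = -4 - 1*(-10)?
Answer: 424656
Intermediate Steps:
f(P, J) = 6 (f(P, J) = -4 + 10 = 6)
U(N) = N + N² (U(N) = N² + N = N + N²)
(U(-7) + f(-136, 98))*(8500 + 347) = (-7*(1 - 7) + 6)*(8500 + 347) = (-7*(-6) + 6)*8847 = (42 + 6)*8847 = 48*8847 = 424656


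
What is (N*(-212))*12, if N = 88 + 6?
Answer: -239136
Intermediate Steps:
N = 94
(N*(-212))*12 = (94*(-212))*12 = -19928*12 = -239136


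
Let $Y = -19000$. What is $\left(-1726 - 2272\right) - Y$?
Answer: $15002$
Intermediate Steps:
$\left(-1726 - 2272\right) - Y = \left(-1726 - 2272\right) - -19000 = \left(-1726 - 2272\right) + 19000 = -3998 + 19000 = 15002$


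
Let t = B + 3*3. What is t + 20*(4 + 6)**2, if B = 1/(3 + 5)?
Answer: 16073/8 ≈ 2009.1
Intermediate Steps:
B = 1/8 ≈ 0.12500
t = 73/8 (t = 1/8 + 3*3 = 1/8 + 9 = 73/8 ≈ 9.1250)
t + 20*(4 + 6)**2 = 73/8 + 20*(4 + 6)**2 = 73/8 + 20*10**2 = 73/8 + 20*100 = 73/8 + 2000 = 16073/8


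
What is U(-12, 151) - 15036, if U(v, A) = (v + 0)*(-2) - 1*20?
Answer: -15032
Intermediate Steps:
U(v, A) = -20 - 2*v (U(v, A) = v*(-2) - 20 = -2*v - 20 = -20 - 2*v)
U(-12, 151) - 15036 = (-20 - 2*(-12)) - 15036 = (-20 + 24) - 15036 = 4 - 15036 = -15032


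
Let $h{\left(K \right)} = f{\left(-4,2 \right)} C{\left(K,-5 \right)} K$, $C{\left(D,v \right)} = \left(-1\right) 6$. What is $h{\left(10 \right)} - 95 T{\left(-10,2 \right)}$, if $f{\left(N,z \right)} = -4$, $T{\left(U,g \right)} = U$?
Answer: $1190$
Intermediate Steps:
$C{\left(D,v \right)} = -6$
$h{\left(K \right)} = 24 K$ ($h{\left(K \right)} = \left(-4\right) \left(-6\right) K = 24 K$)
$h{\left(10 \right)} - 95 T{\left(-10,2 \right)} = 24 \cdot 10 - -950 = 240 + 950 = 1190$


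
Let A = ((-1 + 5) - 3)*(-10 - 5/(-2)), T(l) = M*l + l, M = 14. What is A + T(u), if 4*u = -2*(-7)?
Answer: 45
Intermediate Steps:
u = 7/2 (u = (-2*(-7))/4 = (¼)*14 = 7/2 ≈ 3.5000)
T(l) = 15*l (T(l) = 14*l + l = 15*l)
A = -15/2 (A = (4 - 3)*(-10 - 5*(-½)) = 1*(-10 + 5/2) = 1*(-15/2) = -15/2 ≈ -7.5000)
A + T(u) = -15/2 + 15*(7/2) = -15/2 + 105/2 = 45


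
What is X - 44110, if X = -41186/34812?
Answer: -767799253/17406 ≈ -44111.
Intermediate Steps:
X = -20593/17406 (X = -41186*1/34812 = -20593/17406 ≈ -1.1831)
X - 44110 = -20593/17406 - 44110 = -767799253/17406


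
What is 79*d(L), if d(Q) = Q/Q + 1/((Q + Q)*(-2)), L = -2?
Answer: 711/8 ≈ 88.875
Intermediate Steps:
d(Q) = 1 - 1/(4*Q) (d(Q) = 1 - ½/(2*Q) = 1 + (1/(2*Q))*(-½) = 1 - 1/(4*Q))
79*d(L) = 79*((-¼ - 2)/(-2)) = 79*(-½*(-9/4)) = 79*(9/8) = 711/8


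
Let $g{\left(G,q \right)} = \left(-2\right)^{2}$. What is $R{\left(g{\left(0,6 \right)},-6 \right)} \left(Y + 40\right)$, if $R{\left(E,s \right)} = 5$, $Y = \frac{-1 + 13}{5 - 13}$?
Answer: $\frac{385}{2} \approx 192.5$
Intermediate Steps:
$g{\left(G,q \right)} = 4$
$Y = - \frac{3}{2}$ ($Y = \frac{12}{-8} = 12 \left(- \frac{1}{8}\right) = - \frac{3}{2} \approx -1.5$)
$R{\left(g{\left(0,6 \right)},-6 \right)} \left(Y + 40\right) = 5 \left(- \frac{3}{2} + 40\right) = 5 \cdot \frac{77}{2} = \frac{385}{2}$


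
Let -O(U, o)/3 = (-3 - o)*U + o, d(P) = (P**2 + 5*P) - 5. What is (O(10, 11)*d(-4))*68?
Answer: -236844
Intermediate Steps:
d(P) = -5 + P**2 + 5*P
O(U, o) = -3*o - 3*U*(-3 - o) (O(U, o) = -3*((-3 - o)*U + o) = -3*(U*(-3 - o) + o) = -3*(o + U*(-3 - o)) = -3*o - 3*U*(-3 - o))
(O(10, 11)*d(-4))*68 = ((-3*11 + 9*10 + 3*10*11)*(-5 + (-4)**2 + 5*(-4)))*68 = ((-33 + 90 + 330)*(-5 + 16 - 20))*68 = (387*(-9))*68 = -3483*68 = -236844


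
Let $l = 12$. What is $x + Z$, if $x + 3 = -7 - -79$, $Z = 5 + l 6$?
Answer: $146$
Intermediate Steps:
$Z = 77$ ($Z = 5 + 12 \cdot 6 = 5 + 72 = 77$)
$x = 69$ ($x = -3 - -72 = -3 + \left(-7 + 79\right) = -3 + 72 = 69$)
$x + Z = 69 + 77 = 146$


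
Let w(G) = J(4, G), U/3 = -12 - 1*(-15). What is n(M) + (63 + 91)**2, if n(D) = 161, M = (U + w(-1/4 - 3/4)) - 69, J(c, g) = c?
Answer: 23877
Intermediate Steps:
U = 9 (U = 3*(-12 - 1*(-15)) = 3*(-12 + 15) = 3*3 = 9)
w(G) = 4
M = -56 (M = (9 + 4) - 69 = 13 - 69 = -56)
n(M) + (63 + 91)**2 = 161 + (63 + 91)**2 = 161 + 154**2 = 161 + 23716 = 23877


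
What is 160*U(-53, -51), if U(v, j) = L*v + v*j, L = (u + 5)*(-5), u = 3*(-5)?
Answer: 8480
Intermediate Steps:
u = -15
L = 50 (L = (-15 + 5)*(-5) = -10*(-5) = 50)
U(v, j) = 50*v + j*v (U(v, j) = 50*v + v*j = 50*v + j*v)
160*U(-53, -51) = 160*(-53*(50 - 51)) = 160*(-53*(-1)) = 160*53 = 8480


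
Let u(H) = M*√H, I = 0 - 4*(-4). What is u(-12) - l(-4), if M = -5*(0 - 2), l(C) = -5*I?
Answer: 80 + 20*I*√3 ≈ 80.0 + 34.641*I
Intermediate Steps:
I = 16 (I = 0 + 16 = 16)
l(C) = -80 (l(C) = -5*16 = -80)
M = 10 (M = -5*(-2) = 10)
u(H) = 10*√H
u(-12) - l(-4) = 10*√(-12) - 1*(-80) = 10*(2*I*√3) + 80 = 20*I*√3 + 80 = 80 + 20*I*√3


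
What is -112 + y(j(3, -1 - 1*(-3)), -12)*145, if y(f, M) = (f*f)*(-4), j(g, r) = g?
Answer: -5332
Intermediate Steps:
y(f, M) = -4*f² (y(f, M) = f²*(-4) = -4*f²)
-112 + y(j(3, -1 - 1*(-3)), -12)*145 = -112 - 4*3²*145 = -112 - 4*9*145 = -112 - 36*145 = -112 - 5220 = -5332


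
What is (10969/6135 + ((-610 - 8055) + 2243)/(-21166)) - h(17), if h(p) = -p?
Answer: 65238863/3417195 ≈ 19.091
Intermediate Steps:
(10969/6135 + ((-610 - 8055) + 2243)/(-21166)) - h(17) = (10969/6135 + ((-610 - 8055) + 2243)/(-21166)) - (-1)*17 = (10969*(1/6135) + (-8665 + 2243)*(-1/21166)) - 1*(-17) = (10969/6135 - 6422*(-1/21166)) + 17 = (10969/6135 + 169/557) + 17 = 7146548/3417195 + 17 = 65238863/3417195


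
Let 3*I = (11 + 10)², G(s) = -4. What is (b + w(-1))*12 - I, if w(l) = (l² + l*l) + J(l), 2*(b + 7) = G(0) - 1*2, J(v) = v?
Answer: -255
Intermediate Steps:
b = -10 (b = -7 + (-4 - 1*2)/2 = -7 + (-4 - 2)/2 = -7 + (½)*(-6) = -7 - 3 = -10)
w(l) = l + 2*l² (w(l) = (l² + l*l) + l = (l² + l²) + l = 2*l² + l = l + 2*l²)
I = 147 (I = (11 + 10)²/3 = (⅓)*21² = (⅓)*441 = 147)
(b + w(-1))*12 - I = (-10 - (1 + 2*(-1)))*12 - 1*147 = (-10 - (1 - 2))*12 - 147 = (-10 - 1*(-1))*12 - 147 = (-10 + 1)*12 - 147 = -9*12 - 147 = -108 - 147 = -255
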